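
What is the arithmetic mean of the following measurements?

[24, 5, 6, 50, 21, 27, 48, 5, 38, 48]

27.2

Step 1: Sum all values: 24 + 5 + 6 + 50 + 21 + 27 + 48 + 5 + 38 + 48 = 272
Step 2: Count the number of values: n = 10
Step 3: Mean = sum / n = 272 / 10 = 27.2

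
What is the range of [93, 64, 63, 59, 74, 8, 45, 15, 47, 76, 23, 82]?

85

Step 1: Identify the maximum value: max = 93
Step 2: Identify the minimum value: min = 8
Step 3: Range = max - min = 93 - 8 = 85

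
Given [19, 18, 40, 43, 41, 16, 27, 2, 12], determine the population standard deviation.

13.6119

Step 1: Compute the mean: 24.2222
Step 2: Sum of squared deviations from the mean: 1667.5556
Step 3: Population variance = 1667.5556 / 9 = 185.284
Step 4: Standard deviation = sqrt(185.284) = 13.6119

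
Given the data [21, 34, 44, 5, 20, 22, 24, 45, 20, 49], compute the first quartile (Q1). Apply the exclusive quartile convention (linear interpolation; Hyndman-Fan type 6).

20

Step 1: Sort the data: [5, 20, 20, 21, 22, 24, 34, 44, 45, 49]
Step 2: n = 10
Step 3: Using the exclusive quartile method:
  Q1 = 20
  Q2 (median) = 23
  Q3 = 44.25
  IQR = Q3 - Q1 = 44.25 - 20 = 24.25
Step 4: Q1 = 20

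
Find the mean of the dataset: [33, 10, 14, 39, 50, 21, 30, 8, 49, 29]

28.3

Step 1: Sum all values: 33 + 10 + 14 + 39 + 50 + 21 + 30 + 8 + 49 + 29 = 283
Step 2: Count the number of values: n = 10
Step 3: Mean = sum / n = 283 / 10 = 28.3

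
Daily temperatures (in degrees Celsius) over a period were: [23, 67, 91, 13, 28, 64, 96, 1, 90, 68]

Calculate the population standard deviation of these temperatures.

33.1977

Step 1: Compute the mean: 54.1
Step 2: Sum of squared deviations from the mean: 11020.9
Step 3: Population variance = 11020.9 / 10 = 1102.09
Step 4: Standard deviation = sqrt(1102.09) = 33.1977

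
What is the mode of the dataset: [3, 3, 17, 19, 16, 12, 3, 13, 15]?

3

Step 1: Count the frequency of each value:
  3: appears 3 time(s)
  12: appears 1 time(s)
  13: appears 1 time(s)
  15: appears 1 time(s)
  16: appears 1 time(s)
  17: appears 1 time(s)
  19: appears 1 time(s)
Step 2: The value 3 appears most frequently (3 times).
Step 3: Mode = 3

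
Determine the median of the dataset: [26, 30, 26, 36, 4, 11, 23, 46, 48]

26

Step 1: Sort the data in ascending order: [4, 11, 23, 26, 26, 30, 36, 46, 48]
Step 2: The number of values is n = 9.
Step 3: Since n is odd, the median is the middle value at position 5: 26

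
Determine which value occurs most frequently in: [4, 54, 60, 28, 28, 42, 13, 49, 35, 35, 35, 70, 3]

35

Step 1: Count the frequency of each value:
  3: appears 1 time(s)
  4: appears 1 time(s)
  13: appears 1 time(s)
  28: appears 2 time(s)
  35: appears 3 time(s)
  42: appears 1 time(s)
  49: appears 1 time(s)
  54: appears 1 time(s)
  60: appears 1 time(s)
  70: appears 1 time(s)
Step 2: The value 35 appears most frequently (3 times).
Step 3: Mode = 35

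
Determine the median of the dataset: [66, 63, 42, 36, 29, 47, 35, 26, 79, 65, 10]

42

Step 1: Sort the data in ascending order: [10, 26, 29, 35, 36, 42, 47, 63, 65, 66, 79]
Step 2: The number of values is n = 11.
Step 3: Since n is odd, the median is the middle value at position 6: 42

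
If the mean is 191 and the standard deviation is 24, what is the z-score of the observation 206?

0.625

Step 1: Recall the z-score formula: z = (x - mu) / sigma
Step 2: Substitute values: z = (206 - 191) / 24
Step 3: z = 15 / 24 = 0.625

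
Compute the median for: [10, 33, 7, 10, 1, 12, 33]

10

Step 1: Sort the data in ascending order: [1, 7, 10, 10, 12, 33, 33]
Step 2: The number of values is n = 7.
Step 3: Since n is odd, the median is the middle value at position 4: 10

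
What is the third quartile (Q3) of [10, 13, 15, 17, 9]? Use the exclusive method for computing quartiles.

16

Step 1: Sort the data: [9, 10, 13, 15, 17]
Step 2: n = 5
Step 3: Using the exclusive quartile method:
  Q1 = 9.5
  Q2 (median) = 13
  Q3 = 16
  IQR = Q3 - Q1 = 16 - 9.5 = 6.5
Step 4: Q3 = 16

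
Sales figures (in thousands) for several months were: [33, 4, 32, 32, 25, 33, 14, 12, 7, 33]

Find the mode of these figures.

33

Step 1: Count the frequency of each value:
  4: appears 1 time(s)
  7: appears 1 time(s)
  12: appears 1 time(s)
  14: appears 1 time(s)
  25: appears 1 time(s)
  32: appears 2 time(s)
  33: appears 3 time(s)
Step 2: The value 33 appears most frequently (3 times).
Step 3: Mode = 33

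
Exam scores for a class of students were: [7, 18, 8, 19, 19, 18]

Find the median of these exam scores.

18

Step 1: Sort the data in ascending order: [7, 8, 18, 18, 19, 19]
Step 2: The number of values is n = 6.
Step 3: Since n is even, the median is the average of positions 3 and 4:
  Median = (18 + 18) / 2 = 18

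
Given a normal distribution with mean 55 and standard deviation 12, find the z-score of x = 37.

-1.5

Step 1: Recall the z-score formula: z = (x - mu) / sigma
Step 2: Substitute values: z = (37 - 55) / 12
Step 3: z = -18 / 12 = -1.5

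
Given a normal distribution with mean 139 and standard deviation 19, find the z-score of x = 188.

2.5789

Step 1: Recall the z-score formula: z = (x - mu) / sigma
Step 2: Substitute values: z = (188 - 139) / 19
Step 3: z = 49 / 19 = 2.5789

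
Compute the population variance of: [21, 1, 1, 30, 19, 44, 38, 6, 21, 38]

220.89

Step 1: Compute the mean: (21 + 1 + 1 + 30 + 19 + 44 + 38 + 6 + 21 + 38) / 10 = 21.9
Step 2: Compute squared deviations from the mean:
  (21 - 21.9)^2 = 0.81
  (1 - 21.9)^2 = 436.81
  (1 - 21.9)^2 = 436.81
  (30 - 21.9)^2 = 65.61
  (19 - 21.9)^2 = 8.41
  (44 - 21.9)^2 = 488.41
  (38 - 21.9)^2 = 259.21
  (6 - 21.9)^2 = 252.81
  (21 - 21.9)^2 = 0.81
  (38 - 21.9)^2 = 259.21
Step 3: Sum of squared deviations = 2208.9
Step 4: Population variance = 2208.9 / 10 = 220.89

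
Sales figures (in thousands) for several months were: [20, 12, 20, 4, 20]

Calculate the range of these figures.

16

Step 1: Identify the maximum value: max = 20
Step 2: Identify the minimum value: min = 4
Step 3: Range = max - min = 20 - 4 = 16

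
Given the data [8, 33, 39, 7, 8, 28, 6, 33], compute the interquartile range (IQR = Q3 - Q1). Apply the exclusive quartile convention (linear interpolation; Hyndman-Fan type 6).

25.75

Step 1: Sort the data: [6, 7, 8, 8, 28, 33, 33, 39]
Step 2: n = 8
Step 3: Using the exclusive quartile method:
  Q1 = 7.25
  Q2 (median) = 18
  Q3 = 33
  IQR = Q3 - Q1 = 33 - 7.25 = 25.75
Step 4: IQR = 25.75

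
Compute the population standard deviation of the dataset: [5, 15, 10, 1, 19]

6.5115

Step 1: Compute the mean: 10
Step 2: Sum of squared deviations from the mean: 212
Step 3: Population variance = 212 / 5 = 42.4
Step 4: Standard deviation = sqrt(42.4) = 6.5115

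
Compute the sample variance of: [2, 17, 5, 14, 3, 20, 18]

59.2381

Step 1: Compute the mean: (2 + 17 + 5 + 14 + 3 + 20 + 18) / 7 = 11.2857
Step 2: Compute squared deviations from the mean:
  (2 - 11.2857)^2 = 86.2245
  (17 - 11.2857)^2 = 32.6531
  (5 - 11.2857)^2 = 39.5102
  (14 - 11.2857)^2 = 7.3673
  (3 - 11.2857)^2 = 68.6531
  (20 - 11.2857)^2 = 75.9388
  (18 - 11.2857)^2 = 45.0816
Step 3: Sum of squared deviations = 355.4286
Step 4: Sample variance = 355.4286 / 6 = 59.2381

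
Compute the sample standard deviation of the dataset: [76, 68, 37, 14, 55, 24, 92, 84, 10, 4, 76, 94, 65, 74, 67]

30.4302

Step 1: Compute the mean: 56
Step 2: Sum of squared deviations from the mean: 12964
Step 3: Sample variance = 12964 / 14 = 926
Step 4: Standard deviation = sqrt(926) = 30.4302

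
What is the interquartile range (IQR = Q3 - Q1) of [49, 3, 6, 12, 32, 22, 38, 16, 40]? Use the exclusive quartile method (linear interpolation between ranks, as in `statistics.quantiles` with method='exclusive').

30

Step 1: Sort the data: [3, 6, 12, 16, 22, 32, 38, 40, 49]
Step 2: n = 9
Step 3: Using the exclusive quartile method:
  Q1 = 9
  Q2 (median) = 22
  Q3 = 39
  IQR = Q3 - Q1 = 39 - 9 = 30
Step 4: IQR = 30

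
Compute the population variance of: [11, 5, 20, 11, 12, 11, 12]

16.4898

Step 1: Compute the mean: (11 + 5 + 20 + 11 + 12 + 11 + 12) / 7 = 11.7143
Step 2: Compute squared deviations from the mean:
  (11 - 11.7143)^2 = 0.5102
  (5 - 11.7143)^2 = 45.0816
  (20 - 11.7143)^2 = 68.6531
  (11 - 11.7143)^2 = 0.5102
  (12 - 11.7143)^2 = 0.0816
  (11 - 11.7143)^2 = 0.5102
  (12 - 11.7143)^2 = 0.0816
Step 3: Sum of squared deviations = 115.4286
Step 4: Population variance = 115.4286 / 7 = 16.4898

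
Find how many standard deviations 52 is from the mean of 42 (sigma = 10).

1

Step 1: Recall the z-score formula: z = (x - mu) / sigma
Step 2: Substitute values: z = (52 - 42) / 10
Step 3: z = 10 / 10 = 1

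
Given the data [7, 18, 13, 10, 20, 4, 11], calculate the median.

11

Step 1: Sort the data in ascending order: [4, 7, 10, 11, 13, 18, 20]
Step 2: The number of values is n = 7.
Step 3: Since n is odd, the median is the middle value at position 4: 11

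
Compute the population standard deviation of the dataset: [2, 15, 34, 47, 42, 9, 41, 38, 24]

15.2169

Step 1: Compute the mean: 28
Step 2: Sum of squared deviations from the mean: 2084
Step 3: Population variance = 2084 / 9 = 231.5556
Step 4: Standard deviation = sqrt(231.5556) = 15.2169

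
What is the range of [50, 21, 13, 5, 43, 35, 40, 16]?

45

Step 1: Identify the maximum value: max = 50
Step 2: Identify the minimum value: min = 5
Step 3: Range = max - min = 50 - 5 = 45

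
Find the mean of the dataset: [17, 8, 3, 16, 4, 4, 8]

8.5714

Step 1: Sum all values: 17 + 8 + 3 + 16 + 4 + 4 + 8 = 60
Step 2: Count the number of values: n = 7
Step 3: Mean = sum / n = 60 / 7 = 8.5714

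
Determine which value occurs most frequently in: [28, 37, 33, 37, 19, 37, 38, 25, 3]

37

Step 1: Count the frequency of each value:
  3: appears 1 time(s)
  19: appears 1 time(s)
  25: appears 1 time(s)
  28: appears 1 time(s)
  33: appears 1 time(s)
  37: appears 3 time(s)
  38: appears 1 time(s)
Step 2: The value 37 appears most frequently (3 times).
Step 3: Mode = 37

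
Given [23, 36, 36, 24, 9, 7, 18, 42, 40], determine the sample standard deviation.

13.1286

Step 1: Compute the mean: 26.1111
Step 2: Sum of squared deviations from the mean: 1378.8889
Step 3: Sample variance = 1378.8889 / 8 = 172.3611
Step 4: Standard deviation = sqrt(172.3611) = 13.1286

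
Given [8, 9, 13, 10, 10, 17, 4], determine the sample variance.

16.4762

Step 1: Compute the mean: (8 + 9 + 13 + 10 + 10 + 17 + 4) / 7 = 10.1429
Step 2: Compute squared deviations from the mean:
  (8 - 10.1429)^2 = 4.5918
  (9 - 10.1429)^2 = 1.3061
  (13 - 10.1429)^2 = 8.1633
  (10 - 10.1429)^2 = 0.0204
  (10 - 10.1429)^2 = 0.0204
  (17 - 10.1429)^2 = 47.0204
  (4 - 10.1429)^2 = 37.7347
Step 3: Sum of squared deviations = 98.8571
Step 4: Sample variance = 98.8571 / 6 = 16.4762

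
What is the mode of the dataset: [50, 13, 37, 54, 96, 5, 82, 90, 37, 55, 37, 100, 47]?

37

Step 1: Count the frequency of each value:
  5: appears 1 time(s)
  13: appears 1 time(s)
  37: appears 3 time(s)
  47: appears 1 time(s)
  50: appears 1 time(s)
  54: appears 1 time(s)
  55: appears 1 time(s)
  82: appears 1 time(s)
  90: appears 1 time(s)
  96: appears 1 time(s)
  100: appears 1 time(s)
Step 2: The value 37 appears most frequently (3 times).
Step 3: Mode = 37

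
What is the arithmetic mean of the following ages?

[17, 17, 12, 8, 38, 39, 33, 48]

26.5

Step 1: Sum all values: 17 + 17 + 12 + 8 + 38 + 39 + 33 + 48 = 212
Step 2: Count the number of values: n = 8
Step 3: Mean = sum / n = 212 / 8 = 26.5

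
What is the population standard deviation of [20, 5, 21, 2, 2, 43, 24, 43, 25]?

14.7957

Step 1: Compute the mean: 20.5556
Step 2: Sum of squared deviations from the mean: 1970.2222
Step 3: Population variance = 1970.2222 / 9 = 218.9136
Step 4: Standard deviation = sqrt(218.9136) = 14.7957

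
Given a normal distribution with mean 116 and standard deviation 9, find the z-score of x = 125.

1

Step 1: Recall the z-score formula: z = (x - mu) / sigma
Step 2: Substitute values: z = (125 - 116) / 9
Step 3: z = 9 / 9 = 1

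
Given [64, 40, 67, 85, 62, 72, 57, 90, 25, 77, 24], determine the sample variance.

495.6182

Step 1: Compute the mean: (64 + 40 + 67 + 85 + 62 + 72 + 57 + 90 + 25 + 77 + 24) / 11 = 60.2727
Step 2: Compute squared deviations from the mean:
  (64 - 60.2727)^2 = 13.8926
  (40 - 60.2727)^2 = 410.9835
  (67 - 60.2727)^2 = 45.2562
  (85 - 60.2727)^2 = 611.438
  (62 - 60.2727)^2 = 2.9835
  (72 - 60.2727)^2 = 137.5289
  (57 - 60.2727)^2 = 10.7107
  (90 - 60.2727)^2 = 883.7107
  (25 - 60.2727)^2 = 1244.1653
  (77 - 60.2727)^2 = 279.8017
  (24 - 60.2727)^2 = 1315.7107
Step 3: Sum of squared deviations = 4956.1818
Step 4: Sample variance = 4956.1818 / 10 = 495.6182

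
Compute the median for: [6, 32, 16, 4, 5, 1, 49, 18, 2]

6

Step 1: Sort the data in ascending order: [1, 2, 4, 5, 6, 16, 18, 32, 49]
Step 2: The number of values is n = 9.
Step 3: Since n is odd, the median is the middle value at position 5: 6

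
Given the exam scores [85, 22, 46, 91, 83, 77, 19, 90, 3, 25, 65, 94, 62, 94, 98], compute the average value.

63.6

Step 1: Sum all values: 85 + 22 + 46 + 91 + 83 + 77 + 19 + 90 + 3 + 25 + 65 + 94 + 62 + 94 + 98 = 954
Step 2: Count the number of values: n = 15
Step 3: Mean = sum / n = 954 / 15 = 63.6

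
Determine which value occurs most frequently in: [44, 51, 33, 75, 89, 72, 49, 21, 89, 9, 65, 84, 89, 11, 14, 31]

89

Step 1: Count the frequency of each value:
  9: appears 1 time(s)
  11: appears 1 time(s)
  14: appears 1 time(s)
  21: appears 1 time(s)
  31: appears 1 time(s)
  33: appears 1 time(s)
  44: appears 1 time(s)
  49: appears 1 time(s)
  51: appears 1 time(s)
  65: appears 1 time(s)
  72: appears 1 time(s)
  75: appears 1 time(s)
  84: appears 1 time(s)
  89: appears 3 time(s)
Step 2: The value 89 appears most frequently (3 times).
Step 3: Mode = 89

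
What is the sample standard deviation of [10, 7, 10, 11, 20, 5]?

5.1672

Step 1: Compute the mean: 10.5
Step 2: Sum of squared deviations from the mean: 133.5
Step 3: Sample variance = 133.5 / 5 = 26.7
Step 4: Standard deviation = sqrt(26.7) = 5.1672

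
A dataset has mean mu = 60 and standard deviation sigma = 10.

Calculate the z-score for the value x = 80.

2

Step 1: Recall the z-score formula: z = (x - mu) / sigma
Step 2: Substitute values: z = (80 - 60) / 10
Step 3: z = 20 / 10 = 2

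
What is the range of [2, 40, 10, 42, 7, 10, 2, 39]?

40

Step 1: Identify the maximum value: max = 42
Step 2: Identify the minimum value: min = 2
Step 3: Range = max - min = 42 - 2 = 40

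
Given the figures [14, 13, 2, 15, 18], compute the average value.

12.4

Step 1: Sum all values: 14 + 13 + 2 + 15 + 18 = 62
Step 2: Count the number of values: n = 5
Step 3: Mean = sum / n = 62 / 5 = 12.4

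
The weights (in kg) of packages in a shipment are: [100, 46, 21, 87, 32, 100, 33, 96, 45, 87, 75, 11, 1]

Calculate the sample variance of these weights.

1279.4359

Step 1: Compute the mean: (100 + 46 + 21 + 87 + 32 + 100 + 33 + 96 + 45 + 87 + 75 + 11 + 1) / 13 = 56.4615
Step 2: Compute squared deviations from the mean:
  (100 - 56.4615)^2 = 1895.5976
  (46 - 56.4615)^2 = 109.4438
  (21 - 56.4615)^2 = 1257.5207
  (87 - 56.4615)^2 = 932.5976
  (32 - 56.4615)^2 = 598.3669
  (100 - 56.4615)^2 = 1895.5976
  (33 - 56.4615)^2 = 550.4438
  (96 - 56.4615)^2 = 1563.2899
  (45 - 56.4615)^2 = 131.3669
  (87 - 56.4615)^2 = 932.5976
  (75 - 56.4615)^2 = 343.6746
  (11 - 56.4615)^2 = 2066.7515
  (1 - 56.4615)^2 = 3075.9822
Step 3: Sum of squared deviations = 15353.2308
Step 4: Sample variance = 15353.2308 / 12 = 1279.4359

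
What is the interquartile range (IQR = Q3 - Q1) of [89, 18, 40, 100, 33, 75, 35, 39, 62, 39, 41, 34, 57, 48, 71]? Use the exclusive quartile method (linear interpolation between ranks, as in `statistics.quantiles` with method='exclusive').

36

Step 1: Sort the data: [18, 33, 34, 35, 39, 39, 40, 41, 48, 57, 62, 71, 75, 89, 100]
Step 2: n = 15
Step 3: Using the exclusive quartile method:
  Q1 = 35
  Q2 (median) = 41
  Q3 = 71
  IQR = Q3 - Q1 = 71 - 35 = 36
Step 4: IQR = 36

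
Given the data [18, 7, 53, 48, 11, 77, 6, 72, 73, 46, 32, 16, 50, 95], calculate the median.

47

Step 1: Sort the data in ascending order: [6, 7, 11, 16, 18, 32, 46, 48, 50, 53, 72, 73, 77, 95]
Step 2: The number of values is n = 14.
Step 3: Since n is even, the median is the average of positions 7 and 8:
  Median = (46 + 48) / 2 = 47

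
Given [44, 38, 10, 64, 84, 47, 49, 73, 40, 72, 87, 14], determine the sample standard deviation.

25.0085

Step 1: Compute the mean: 51.8333
Step 2: Sum of squared deviations from the mean: 6879.6667
Step 3: Sample variance = 6879.6667 / 11 = 625.4242
Step 4: Standard deviation = sqrt(625.4242) = 25.0085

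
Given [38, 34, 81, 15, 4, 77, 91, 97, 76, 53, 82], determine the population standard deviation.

30.3868

Step 1: Compute the mean: 58.9091
Step 2: Sum of squared deviations from the mean: 10156.9091
Step 3: Population variance = 10156.9091 / 11 = 923.3554
Step 4: Standard deviation = sqrt(923.3554) = 30.3868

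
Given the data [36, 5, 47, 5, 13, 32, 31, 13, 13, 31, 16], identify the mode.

13

Step 1: Count the frequency of each value:
  5: appears 2 time(s)
  13: appears 3 time(s)
  16: appears 1 time(s)
  31: appears 2 time(s)
  32: appears 1 time(s)
  36: appears 1 time(s)
  47: appears 1 time(s)
Step 2: The value 13 appears most frequently (3 times).
Step 3: Mode = 13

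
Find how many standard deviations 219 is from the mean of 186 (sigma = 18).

1.8333

Step 1: Recall the z-score formula: z = (x - mu) / sigma
Step 2: Substitute values: z = (219 - 186) / 18
Step 3: z = 33 / 18 = 1.8333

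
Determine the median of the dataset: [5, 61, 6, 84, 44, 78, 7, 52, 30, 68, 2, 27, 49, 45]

44.5

Step 1: Sort the data in ascending order: [2, 5, 6, 7, 27, 30, 44, 45, 49, 52, 61, 68, 78, 84]
Step 2: The number of values is n = 14.
Step 3: Since n is even, the median is the average of positions 7 and 8:
  Median = (44 + 45) / 2 = 44.5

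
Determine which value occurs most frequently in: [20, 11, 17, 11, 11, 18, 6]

11

Step 1: Count the frequency of each value:
  6: appears 1 time(s)
  11: appears 3 time(s)
  17: appears 1 time(s)
  18: appears 1 time(s)
  20: appears 1 time(s)
Step 2: The value 11 appears most frequently (3 times).
Step 3: Mode = 11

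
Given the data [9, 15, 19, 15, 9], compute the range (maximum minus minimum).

10

Step 1: Identify the maximum value: max = 19
Step 2: Identify the minimum value: min = 9
Step 3: Range = max - min = 19 - 9 = 10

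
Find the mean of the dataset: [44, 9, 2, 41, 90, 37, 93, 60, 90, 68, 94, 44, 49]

55.4615

Step 1: Sum all values: 44 + 9 + 2 + 41 + 90 + 37 + 93 + 60 + 90 + 68 + 94 + 44 + 49 = 721
Step 2: Count the number of values: n = 13
Step 3: Mean = sum / n = 721 / 13 = 55.4615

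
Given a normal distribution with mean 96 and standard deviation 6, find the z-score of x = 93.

-0.5

Step 1: Recall the z-score formula: z = (x - mu) / sigma
Step 2: Substitute values: z = (93 - 96) / 6
Step 3: z = -3 / 6 = -0.5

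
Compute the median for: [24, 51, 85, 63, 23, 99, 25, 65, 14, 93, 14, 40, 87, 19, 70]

51

Step 1: Sort the data in ascending order: [14, 14, 19, 23, 24, 25, 40, 51, 63, 65, 70, 85, 87, 93, 99]
Step 2: The number of values is n = 15.
Step 3: Since n is odd, the median is the middle value at position 8: 51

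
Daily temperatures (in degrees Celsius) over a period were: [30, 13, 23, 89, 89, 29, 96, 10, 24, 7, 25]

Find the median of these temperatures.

25

Step 1: Sort the data in ascending order: [7, 10, 13, 23, 24, 25, 29, 30, 89, 89, 96]
Step 2: The number of values is n = 11.
Step 3: Since n is odd, the median is the middle value at position 6: 25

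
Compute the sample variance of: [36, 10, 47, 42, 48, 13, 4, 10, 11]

331.5278

Step 1: Compute the mean: (36 + 10 + 47 + 42 + 48 + 13 + 4 + 10 + 11) / 9 = 24.5556
Step 2: Compute squared deviations from the mean:
  (36 - 24.5556)^2 = 130.9753
  (10 - 24.5556)^2 = 211.8642
  (47 - 24.5556)^2 = 503.7531
  (42 - 24.5556)^2 = 304.3086
  (48 - 24.5556)^2 = 549.642
  (13 - 24.5556)^2 = 133.5309
  (4 - 24.5556)^2 = 422.5309
  (10 - 24.5556)^2 = 211.8642
  (11 - 24.5556)^2 = 183.7531
Step 3: Sum of squared deviations = 2652.2222
Step 4: Sample variance = 2652.2222 / 8 = 331.5278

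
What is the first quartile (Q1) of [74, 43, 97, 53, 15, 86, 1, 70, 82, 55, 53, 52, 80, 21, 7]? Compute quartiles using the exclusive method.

21

Step 1: Sort the data: [1, 7, 15, 21, 43, 52, 53, 53, 55, 70, 74, 80, 82, 86, 97]
Step 2: n = 15
Step 3: Using the exclusive quartile method:
  Q1 = 21
  Q2 (median) = 53
  Q3 = 80
  IQR = Q3 - Q1 = 80 - 21 = 59
Step 4: Q1 = 21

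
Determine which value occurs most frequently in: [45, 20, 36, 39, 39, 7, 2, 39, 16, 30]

39

Step 1: Count the frequency of each value:
  2: appears 1 time(s)
  7: appears 1 time(s)
  16: appears 1 time(s)
  20: appears 1 time(s)
  30: appears 1 time(s)
  36: appears 1 time(s)
  39: appears 3 time(s)
  45: appears 1 time(s)
Step 2: The value 39 appears most frequently (3 times).
Step 3: Mode = 39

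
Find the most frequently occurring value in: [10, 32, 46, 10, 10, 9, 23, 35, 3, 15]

10

Step 1: Count the frequency of each value:
  3: appears 1 time(s)
  9: appears 1 time(s)
  10: appears 3 time(s)
  15: appears 1 time(s)
  23: appears 1 time(s)
  32: appears 1 time(s)
  35: appears 1 time(s)
  46: appears 1 time(s)
Step 2: The value 10 appears most frequently (3 times).
Step 3: Mode = 10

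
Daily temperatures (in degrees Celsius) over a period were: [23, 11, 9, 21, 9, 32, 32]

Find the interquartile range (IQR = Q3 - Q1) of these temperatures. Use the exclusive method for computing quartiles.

23

Step 1: Sort the data: [9, 9, 11, 21, 23, 32, 32]
Step 2: n = 7
Step 3: Using the exclusive quartile method:
  Q1 = 9
  Q2 (median) = 21
  Q3 = 32
  IQR = Q3 - Q1 = 32 - 9 = 23
Step 4: IQR = 23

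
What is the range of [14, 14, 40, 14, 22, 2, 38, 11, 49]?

47

Step 1: Identify the maximum value: max = 49
Step 2: Identify the minimum value: min = 2
Step 3: Range = max - min = 49 - 2 = 47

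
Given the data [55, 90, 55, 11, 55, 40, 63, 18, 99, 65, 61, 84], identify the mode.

55

Step 1: Count the frequency of each value:
  11: appears 1 time(s)
  18: appears 1 time(s)
  40: appears 1 time(s)
  55: appears 3 time(s)
  61: appears 1 time(s)
  63: appears 1 time(s)
  65: appears 1 time(s)
  84: appears 1 time(s)
  90: appears 1 time(s)
  99: appears 1 time(s)
Step 2: The value 55 appears most frequently (3 times).
Step 3: Mode = 55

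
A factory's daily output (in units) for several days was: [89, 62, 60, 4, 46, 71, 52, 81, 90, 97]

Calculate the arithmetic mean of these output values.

65.2

Step 1: Sum all values: 89 + 62 + 60 + 4 + 46 + 71 + 52 + 81 + 90 + 97 = 652
Step 2: Count the number of values: n = 10
Step 3: Mean = sum / n = 652 / 10 = 65.2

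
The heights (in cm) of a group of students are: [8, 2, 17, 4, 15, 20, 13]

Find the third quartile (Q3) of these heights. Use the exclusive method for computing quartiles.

17

Step 1: Sort the data: [2, 4, 8, 13, 15, 17, 20]
Step 2: n = 7
Step 3: Using the exclusive quartile method:
  Q1 = 4
  Q2 (median) = 13
  Q3 = 17
  IQR = Q3 - Q1 = 17 - 4 = 13
Step 4: Q3 = 17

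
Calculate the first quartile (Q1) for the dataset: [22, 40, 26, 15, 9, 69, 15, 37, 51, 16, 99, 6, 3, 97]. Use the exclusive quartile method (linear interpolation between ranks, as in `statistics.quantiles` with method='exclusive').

13.5

Step 1: Sort the data: [3, 6, 9, 15, 15, 16, 22, 26, 37, 40, 51, 69, 97, 99]
Step 2: n = 14
Step 3: Using the exclusive quartile method:
  Q1 = 13.5
  Q2 (median) = 24
  Q3 = 55.5
  IQR = Q3 - Q1 = 55.5 - 13.5 = 42
Step 4: Q1 = 13.5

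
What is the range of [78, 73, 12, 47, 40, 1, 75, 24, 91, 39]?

90

Step 1: Identify the maximum value: max = 91
Step 2: Identify the minimum value: min = 1
Step 3: Range = max - min = 91 - 1 = 90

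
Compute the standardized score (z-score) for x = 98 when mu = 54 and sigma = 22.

2

Step 1: Recall the z-score formula: z = (x - mu) / sigma
Step 2: Substitute values: z = (98 - 54) / 22
Step 3: z = 44 / 22 = 2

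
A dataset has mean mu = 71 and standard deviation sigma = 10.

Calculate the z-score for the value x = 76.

0.5

Step 1: Recall the z-score formula: z = (x - mu) / sigma
Step 2: Substitute values: z = (76 - 71) / 10
Step 3: z = 5 / 10 = 0.5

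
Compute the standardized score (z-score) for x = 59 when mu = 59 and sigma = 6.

0

Step 1: Recall the z-score formula: z = (x - mu) / sigma
Step 2: Substitute values: z = (59 - 59) / 6
Step 3: z = 0 / 6 = 0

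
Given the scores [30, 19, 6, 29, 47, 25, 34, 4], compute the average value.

24.25

Step 1: Sum all values: 30 + 19 + 6 + 29 + 47 + 25 + 34 + 4 = 194
Step 2: Count the number of values: n = 8
Step 3: Mean = sum / n = 194 / 8 = 24.25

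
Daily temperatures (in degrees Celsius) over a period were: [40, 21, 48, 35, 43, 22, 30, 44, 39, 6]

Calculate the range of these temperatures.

42

Step 1: Identify the maximum value: max = 48
Step 2: Identify the minimum value: min = 6
Step 3: Range = max - min = 48 - 6 = 42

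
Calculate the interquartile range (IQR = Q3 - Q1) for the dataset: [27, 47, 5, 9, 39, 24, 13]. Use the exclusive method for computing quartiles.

30

Step 1: Sort the data: [5, 9, 13, 24, 27, 39, 47]
Step 2: n = 7
Step 3: Using the exclusive quartile method:
  Q1 = 9
  Q2 (median) = 24
  Q3 = 39
  IQR = Q3 - Q1 = 39 - 9 = 30
Step 4: IQR = 30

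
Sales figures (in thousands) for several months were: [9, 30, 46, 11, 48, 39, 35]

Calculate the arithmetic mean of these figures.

31.1429

Step 1: Sum all values: 9 + 30 + 46 + 11 + 48 + 39 + 35 = 218
Step 2: Count the number of values: n = 7
Step 3: Mean = sum / n = 218 / 7 = 31.1429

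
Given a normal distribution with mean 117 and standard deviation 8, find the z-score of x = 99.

-2.25

Step 1: Recall the z-score formula: z = (x - mu) / sigma
Step 2: Substitute values: z = (99 - 117) / 8
Step 3: z = -18 / 8 = -2.25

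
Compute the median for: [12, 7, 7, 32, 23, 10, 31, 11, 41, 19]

15.5

Step 1: Sort the data in ascending order: [7, 7, 10, 11, 12, 19, 23, 31, 32, 41]
Step 2: The number of values is n = 10.
Step 3: Since n is even, the median is the average of positions 5 and 6:
  Median = (12 + 19) / 2 = 15.5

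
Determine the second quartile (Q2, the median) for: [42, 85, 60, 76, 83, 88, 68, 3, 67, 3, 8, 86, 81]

68

Step 1: Sort the data: [3, 3, 8, 42, 60, 67, 68, 76, 81, 83, 85, 86, 88]
Step 2: n = 13
Step 3: Q2 is the median. Since n is odd, it is the middle value at position 7: 68
Step 4: Q2 = 68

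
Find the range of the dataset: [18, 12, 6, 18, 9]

12

Step 1: Identify the maximum value: max = 18
Step 2: Identify the minimum value: min = 6
Step 3: Range = max - min = 18 - 6 = 12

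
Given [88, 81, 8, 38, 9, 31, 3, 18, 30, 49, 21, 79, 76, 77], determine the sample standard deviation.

30.9732

Step 1: Compute the mean: 43.4286
Step 2: Sum of squared deviations from the mean: 12471.4286
Step 3: Sample variance = 12471.4286 / 13 = 959.3407
Step 4: Standard deviation = sqrt(959.3407) = 30.9732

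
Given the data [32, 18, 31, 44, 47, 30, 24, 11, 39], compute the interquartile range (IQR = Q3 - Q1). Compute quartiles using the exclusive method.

20.5

Step 1: Sort the data: [11, 18, 24, 30, 31, 32, 39, 44, 47]
Step 2: n = 9
Step 3: Using the exclusive quartile method:
  Q1 = 21
  Q2 (median) = 31
  Q3 = 41.5
  IQR = Q3 - Q1 = 41.5 - 21 = 20.5
Step 4: IQR = 20.5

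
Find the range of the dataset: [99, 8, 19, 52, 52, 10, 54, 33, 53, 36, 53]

91

Step 1: Identify the maximum value: max = 99
Step 2: Identify the minimum value: min = 8
Step 3: Range = max - min = 99 - 8 = 91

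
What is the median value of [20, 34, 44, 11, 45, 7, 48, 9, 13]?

20

Step 1: Sort the data in ascending order: [7, 9, 11, 13, 20, 34, 44, 45, 48]
Step 2: The number of values is n = 9.
Step 3: Since n is odd, the median is the middle value at position 5: 20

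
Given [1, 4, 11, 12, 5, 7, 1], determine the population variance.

16.6939

Step 1: Compute the mean: (1 + 4 + 11 + 12 + 5 + 7 + 1) / 7 = 5.8571
Step 2: Compute squared deviations from the mean:
  (1 - 5.8571)^2 = 23.5918
  (4 - 5.8571)^2 = 3.449
  (11 - 5.8571)^2 = 26.449
  (12 - 5.8571)^2 = 37.7347
  (5 - 5.8571)^2 = 0.7347
  (7 - 5.8571)^2 = 1.3061
  (1 - 5.8571)^2 = 23.5918
Step 3: Sum of squared deviations = 116.8571
Step 4: Population variance = 116.8571 / 7 = 16.6939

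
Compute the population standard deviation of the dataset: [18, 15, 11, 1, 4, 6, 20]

6.7552

Step 1: Compute the mean: 10.7143
Step 2: Sum of squared deviations from the mean: 319.4286
Step 3: Population variance = 319.4286 / 7 = 45.6327
Step 4: Standard deviation = sqrt(45.6327) = 6.7552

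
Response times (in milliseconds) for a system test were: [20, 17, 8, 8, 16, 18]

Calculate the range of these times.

12

Step 1: Identify the maximum value: max = 20
Step 2: Identify the minimum value: min = 8
Step 3: Range = max - min = 20 - 8 = 12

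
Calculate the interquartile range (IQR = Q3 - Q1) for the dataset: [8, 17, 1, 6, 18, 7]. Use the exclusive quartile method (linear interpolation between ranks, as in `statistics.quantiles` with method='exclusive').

12.5

Step 1: Sort the data: [1, 6, 7, 8, 17, 18]
Step 2: n = 6
Step 3: Using the exclusive quartile method:
  Q1 = 4.75
  Q2 (median) = 7.5
  Q3 = 17.25
  IQR = Q3 - Q1 = 17.25 - 4.75 = 12.5
Step 4: IQR = 12.5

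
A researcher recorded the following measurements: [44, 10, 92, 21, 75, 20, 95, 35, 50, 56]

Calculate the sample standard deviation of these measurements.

29.9102

Step 1: Compute the mean: 49.8
Step 2: Sum of squared deviations from the mean: 8051.6
Step 3: Sample variance = 8051.6 / 9 = 894.6222
Step 4: Standard deviation = sqrt(894.6222) = 29.9102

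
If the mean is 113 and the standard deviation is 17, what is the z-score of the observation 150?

2.1765

Step 1: Recall the z-score formula: z = (x - mu) / sigma
Step 2: Substitute values: z = (150 - 113) / 17
Step 3: z = 37 / 17 = 2.1765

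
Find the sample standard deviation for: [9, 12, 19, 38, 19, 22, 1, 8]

11.2884

Step 1: Compute the mean: 16
Step 2: Sum of squared deviations from the mean: 892
Step 3: Sample variance = 892 / 7 = 127.4286
Step 4: Standard deviation = sqrt(127.4286) = 11.2884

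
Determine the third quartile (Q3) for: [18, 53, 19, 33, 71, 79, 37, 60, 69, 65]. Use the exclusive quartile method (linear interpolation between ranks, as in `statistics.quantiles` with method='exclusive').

69.5

Step 1: Sort the data: [18, 19, 33, 37, 53, 60, 65, 69, 71, 79]
Step 2: n = 10
Step 3: Using the exclusive quartile method:
  Q1 = 29.5
  Q2 (median) = 56.5
  Q3 = 69.5
  IQR = Q3 - Q1 = 69.5 - 29.5 = 40
Step 4: Q3 = 69.5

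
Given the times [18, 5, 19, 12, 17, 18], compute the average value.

14.8333

Step 1: Sum all values: 18 + 5 + 19 + 12 + 17 + 18 = 89
Step 2: Count the number of values: n = 6
Step 3: Mean = sum / n = 89 / 6 = 14.8333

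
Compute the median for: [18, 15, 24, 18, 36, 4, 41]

18

Step 1: Sort the data in ascending order: [4, 15, 18, 18, 24, 36, 41]
Step 2: The number of values is n = 7.
Step 3: Since n is odd, the median is the middle value at position 4: 18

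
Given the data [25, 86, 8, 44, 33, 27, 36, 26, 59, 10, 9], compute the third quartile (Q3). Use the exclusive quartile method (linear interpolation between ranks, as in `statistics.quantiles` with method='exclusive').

44

Step 1: Sort the data: [8, 9, 10, 25, 26, 27, 33, 36, 44, 59, 86]
Step 2: n = 11
Step 3: Using the exclusive quartile method:
  Q1 = 10
  Q2 (median) = 27
  Q3 = 44
  IQR = Q3 - Q1 = 44 - 10 = 34
Step 4: Q3 = 44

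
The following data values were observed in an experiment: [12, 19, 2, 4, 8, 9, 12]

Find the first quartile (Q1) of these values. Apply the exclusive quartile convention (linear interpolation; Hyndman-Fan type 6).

4

Step 1: Sort the data: [2, 4, 8, 9, 12, 12, 19]
Step 2: n = 7
Step 3: Using the exclusive quartile method:
  Q1 = 4
  Q2 (median) = 9
  Q3 = 12
  IQR = Q3 - Q1 = 12 - 4 = 8
Step 4: Q1 = 4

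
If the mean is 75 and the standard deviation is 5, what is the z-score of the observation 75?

0

Step 1: Recall the z-score formula: z = (x - mu) / sigma
Step 2: Substitute values: z = (75 - 75) / 5
Step 3: z = 0 / 5 = 0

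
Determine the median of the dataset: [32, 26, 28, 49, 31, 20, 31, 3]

29.5

Step 1: Sort the data in ascending order: [3, 20, 26, 28, 31, 31, 32, 49]
Step 2: The number of values is n = 8.
Step 3: Since n is even, the median is the average of positions 4 and 5:
  Median = (28 + 31) / 2 = 29.5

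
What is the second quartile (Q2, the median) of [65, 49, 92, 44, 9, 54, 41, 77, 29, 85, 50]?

50

Step 1: Sort the data: [9, 29, 41, 44, 49, 50, 54, 65, 77, 85, 92]
Step 2: n = 11
Step 3: Q2 is the median. Since n is odd, it is the middle value at position 6: 50
Step 4: Q2 = 50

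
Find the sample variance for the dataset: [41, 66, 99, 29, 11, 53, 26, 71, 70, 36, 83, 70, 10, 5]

874.7473

Step 1: Compute the mean: (41 + 66 + 99 + 29 + 11 + 53 + 26 + 71 + 70 + 36 + 83 + 70 + 10 + 5) / 14 = 47.8571
Step 2: Compute squared deviations from the mean:
  (41 - 47.8571)^2 = 47.0204
  (66 - 47.8571)^2 = 329.1633
  (99 - 47.8571)^2 = 2615.5918
  (29 - 47.8571)^2 = 355.5918
  (11 - 47.8571)^2 = 1358.449
  (53 - 47.8571)^2 = 26.449
  (26 - 47.8571)^2 = 477.7347
  (71 - 47.8571)^2 = 535.5918
  (70 - 47.8571)^2 = 490.3061
  (36 - 47.8571)^2 = 140.5918
  (83 - 47.8571)^2 = 1235.0204
  (70 - 47.8571)^2 = 490.3061
  (10 - 47.8571)^2 = 1433.1633
  (5 - 47.8571)^2 = 1836.7347
Step 3: Sum of squared deviations = 11371.7143
Step 4: Sample variance = 11371.7143 / 13 = 874.7473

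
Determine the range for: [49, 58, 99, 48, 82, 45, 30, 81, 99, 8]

91

Step 1: Identify the maximum value: max = 99
Step 2: Identify the minimum value: min = 8
Step 3: Range = max - min = 99 - 8 = 91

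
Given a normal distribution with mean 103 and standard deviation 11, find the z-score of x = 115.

1.0909

Step 1: Recall the z-score formula: z = (x - mu) / sigma
Step 2: Substitute values: z = (115 - 103) / 11
Step 3: z = 12 / 11 = 1.0909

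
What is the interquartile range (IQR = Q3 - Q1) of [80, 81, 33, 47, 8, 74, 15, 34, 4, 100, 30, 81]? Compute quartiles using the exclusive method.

62

Step 1: Sort the data: [4, 8, 15, 30, 33, 34, 47, 74, 80, 81, 81, 100]
Step 2: n = 12
Step 3: Using the exclusive quartile method:
  Q1 = 18.75
  Q2 (median) = 40.5
  Q3 = 80.75
  IQR = Q3 - Q1 = 80.75 - 18.75 = 62
Step 4: IQR = 62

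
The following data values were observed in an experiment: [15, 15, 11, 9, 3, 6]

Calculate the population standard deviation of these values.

4.4127

Step 1: Compute the mean: 9.8333
Step 2: Sum of squared deviations from the mean: 116.8333
Step 3: Population variance = 116.8333 / 6 = 19.4722
Step 4: Standard deviation = sqrt(19.4722) = 4.4127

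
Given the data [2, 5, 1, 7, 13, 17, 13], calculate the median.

7

Step 1: Sort the data in ascending order: [1, 2, 5, 7, 13, 13, 17]
Step 2: The number of values is n = 7.
Step 3: Since n is odd, the median is the middle value at position 4: 7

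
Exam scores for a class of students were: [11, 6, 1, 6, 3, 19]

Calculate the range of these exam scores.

18

Step 1: Identify the maximum value: max = 19
Step 2: Identify the minimum value: min = 1
Step 3: Range = max - min = 19 - 1 = 18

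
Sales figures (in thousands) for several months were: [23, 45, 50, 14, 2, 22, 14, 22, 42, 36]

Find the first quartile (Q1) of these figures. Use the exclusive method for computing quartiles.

14

Step 1: Sort the data: [2, 14, 14, 22, 22, 23, 36, 42, 45, 50]
Step 2: n = 10
Step 3: Using the exclusive quartile method:
  Q1 = 14
  Q2 (median) = 22.5
  Q3 = 42.75
  IQR = Q3 - Q1 = 42.75 - 14 = 28.75
Step 4: Q1 = 14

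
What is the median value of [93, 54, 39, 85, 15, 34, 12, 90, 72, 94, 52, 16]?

53

Step 1: Sort the data in ascending order: [12, 15, 16, 34, 39, 52, 54, 72, 85, 90, 93, 94]
Step 2: The number of values is n = 12.
Step 3: Since n is even, the median is the average of positions 6 and 7:
  Median = (52 + 54) / 2 = 53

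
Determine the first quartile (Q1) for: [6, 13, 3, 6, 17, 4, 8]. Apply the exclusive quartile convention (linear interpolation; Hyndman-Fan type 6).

4

Step 1: Sort the data: [3, 4, 6, 6, 8, 13, 17]
Step 2: n = 7
Step 3: Using the exclusive quartile method:
  Q1 = 4
  Q2 (median) = 6
  Q3 = 13
  IQR = Q3 - Q1 = 13 - 4 = 9
Step 4: Q1 = 4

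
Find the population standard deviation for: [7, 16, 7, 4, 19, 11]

5.3125

Step 1: Compute the mean: 10.6667
Step 2: Sum of squared deviations from the mean: 169.3333
Step 3: Population variance = 169.3333 / 6 = 28.2222
Step 4: Standard deviation = sqrt(28.2222) = 5.3125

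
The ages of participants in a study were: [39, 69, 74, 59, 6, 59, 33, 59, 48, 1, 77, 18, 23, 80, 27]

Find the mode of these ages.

59

Step 1: Count the frequency of each value:
  1: appears 1 time(s)
  6: appears 1 time(s)
  18: appears 1 time(s)
  23: appears 1 time(s)
  27: appears 1 time(s)
  33: appears 1 time(s)
  39: appears 1 time(s)
  48: appears 1 time(s)
  59: appears 3 time(s)
  69: appears 1 time(s)
  74: appears 1 time(s)
  77: appears 1 time(s)
  80: appears 1 time(s)
Step 2: The value 59 appears most frequently (3 times).
Step 3: Mode = 59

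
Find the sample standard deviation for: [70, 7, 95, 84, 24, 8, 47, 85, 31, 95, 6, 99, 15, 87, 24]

36.8863

Step 1: Compute the mean: 51.8
Step 2: Sum of squared deviations from the mean: 19048.4
Step 3: Sample variance = 19048.4 / 14 = 1360.6
Step 4: Standard deviation = sqrt(1360.6) = 36.8863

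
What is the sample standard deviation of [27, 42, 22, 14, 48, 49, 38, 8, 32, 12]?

15.0096

Step 1: Compute the mean: 29.2
Step 2: Sum of squared deviations from the mean: 2027.6
Step 3: Sample variance = 2027.6 / 9 = 225.2889
Step 4: Standard deviation = sqrt(225.2889) = 15.0096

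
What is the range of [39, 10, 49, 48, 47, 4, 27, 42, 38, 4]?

45

Step 1: Identify the maximum value: max = 49
Step 2: Identify the minimum value: min = 4
Step 3: Range = max - min = 49 - 4 = 45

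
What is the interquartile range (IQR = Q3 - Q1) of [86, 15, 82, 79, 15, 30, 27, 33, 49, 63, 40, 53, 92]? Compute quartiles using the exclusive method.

52

Step 1: Sort the data: [15, 15, 27, 30, 33, 40, 49, 53, 63, 79, 82, 86, 92]
Step 2: n = 13
Step 3: Using the exclusive quartile method:
  Q1 = 28.5
  Q2 (median) = 49
  Q3 = 80.5
  IQR = Q3 - Q1 = 80.5 - 28.5 = 52
Step 4: IQR = 52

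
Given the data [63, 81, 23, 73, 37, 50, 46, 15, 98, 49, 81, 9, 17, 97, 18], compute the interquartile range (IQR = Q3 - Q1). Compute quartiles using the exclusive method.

63

Step 1: Sort the data: [9, 15, 17, 18, 23, 37, 46, 49, 50, 63, 73, 81, 81, 97, 98]
Step 2: n = 15
Step 3: Using the exclusive quartile method:
  Q1 = 18
  Q2 (median) = 49
  Q3 = 81
  IQR = Q3 - Q1 = 81 - 18 = 63
Step 4: IQR = 63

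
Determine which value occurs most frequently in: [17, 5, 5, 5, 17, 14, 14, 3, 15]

5

Step 1: Count the frequency of each value:
  3: appears 1 time(s)
  5: appears 3 time(s)
  14: appears 2 time(s)
  15: appears 1 time(s)
  17: appears 2 time(s)
Step 2: The value 5 appears most frequently (3 times).
Step 3: Mode = 5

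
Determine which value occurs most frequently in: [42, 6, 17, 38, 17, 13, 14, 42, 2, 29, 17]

17

Step 1: Count the frequency of each value:
  2: appears 1 time(s)
  6: appears 1 time(s)
  13: appears 1 time(s)
  14: appears 1 time(s)
  17: appears 3 time(s)
  29: appears 1 time(s)
  38: appears 1 time(s)
  42: appears 2 time(s)
Step 2: The value 17 appears most frequently (3 times).
Step 3: Mode = 17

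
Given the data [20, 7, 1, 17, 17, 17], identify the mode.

17

Step 1: Count the frequency of each value:
  1: appears 1 time(s)
  7: appears 1 time(s)
  17: appears 3 time(s)
  20: appears 1 time(s)
Step 2: The value 17 appears most frequently (3 times).
Step 3: Mode = 17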